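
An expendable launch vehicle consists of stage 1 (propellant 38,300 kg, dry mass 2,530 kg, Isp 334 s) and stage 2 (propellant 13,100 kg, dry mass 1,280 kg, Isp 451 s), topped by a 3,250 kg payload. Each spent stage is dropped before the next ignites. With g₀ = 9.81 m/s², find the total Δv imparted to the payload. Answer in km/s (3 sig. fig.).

Δv ≈ 9.50 km/s

Ignition mass of stage 1 = 38,300+2,530 + 13,100+1,280 + 3,250 = 58,460 kg.
Stage 1: m₀ = 58,460 kg, m_f = 58,460 − 38,300 = 20,160 kg; Δv = 334×9.81×ln(2.9) = 3276.5×1.0646 ≈ 3488 m/s.
Stage 2: m₀ = 17,630 kg, m_f = 17,630 − 13,100 = 4,530 kg; Δv = 451×9.81×ln(3.892) = 4424.3×1.3589 ≈ 6012 m/s.
Total Δv = 3488 + 6012 = 9500 m/s.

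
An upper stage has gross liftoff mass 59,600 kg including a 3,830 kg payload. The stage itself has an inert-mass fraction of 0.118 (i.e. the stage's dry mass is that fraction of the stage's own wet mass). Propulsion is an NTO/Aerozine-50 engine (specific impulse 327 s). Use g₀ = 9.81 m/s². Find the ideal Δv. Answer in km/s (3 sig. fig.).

Stage wet mass = m₀ − payload = 59,600 − 3,830 = 55,770 kg.
Stage dry mass = ε × stage wet mass = 0.118 × 55,770 = 6,580.86 kg.
Burnout mass m_f = stage dry + payload = 6,580.86 + 3,830 = 10,410.86 kg.
v_e = Isp · g₀ = 327 × 9.81 = 3207.9 m/s.
By the Tsiolkovsky rocket equation, Δv = v_e · ln(59,600/10,410.86) = 3207.9 × ln(5.725) = 3207.9 × 1.7448 ≈ 5597 m/s.

Δv ≈ 5.60 km/s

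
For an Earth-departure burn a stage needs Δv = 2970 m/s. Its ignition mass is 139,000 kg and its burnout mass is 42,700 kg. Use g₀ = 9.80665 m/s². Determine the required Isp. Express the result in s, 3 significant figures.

ln(m₀/m_f) = ln(139000/42700) = ln(3.255) = 1.1803.
v_e = Δv / ln(m₀/m_f) = 2970 / 1.1803 = 2516.4 m/s.
Isp = v_e / g₀ = 2516.4 / 9.80665 = 256.6 s.

Isp ≈ 257 s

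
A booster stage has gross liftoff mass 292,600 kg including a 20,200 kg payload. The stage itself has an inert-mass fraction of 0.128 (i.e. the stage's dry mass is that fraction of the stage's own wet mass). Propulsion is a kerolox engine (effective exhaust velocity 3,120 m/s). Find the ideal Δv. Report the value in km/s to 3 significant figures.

Δv ≈ 5.21 km/s

Stage wet mass = m₀ − payload = 292,600 − 20,200 = 272,400 kg.
Stage dry mass = ε × stage wet mass = 0.128 × 272,400 = 34,867.2 kg.
Burnout mass m_f = stage dry + payload = 34,867.2 + 20,200 = 55,067.2 kg.
Δv = v_e · ln(292,600/55,067.2) = 3120.0 × ln(5.314) = 3120.0 × 1.6703 ≈ 5211 m/s.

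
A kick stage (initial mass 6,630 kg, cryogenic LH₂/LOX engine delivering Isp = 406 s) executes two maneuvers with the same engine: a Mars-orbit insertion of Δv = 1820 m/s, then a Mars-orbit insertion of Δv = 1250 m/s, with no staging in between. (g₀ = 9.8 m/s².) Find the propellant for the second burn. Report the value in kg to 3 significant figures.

propellant for the second burn ≈ 1130 kg

v_e = Isp · g₀ = 406 × 9.8 = 3978.8 m/s.
After the first burn: m = 6630 × exp(−1820/3978.8) = 6630 × 0.63291 = 4,196.19 kg.
After the second burn: m = 4,196.19 × exp(−1250/3978.8) = 4,196.19 × 0.73040 = 3,064.9 kg.
Second-burn propellant = 4,196.19 − 3,064.9 = 1,131.29 kg.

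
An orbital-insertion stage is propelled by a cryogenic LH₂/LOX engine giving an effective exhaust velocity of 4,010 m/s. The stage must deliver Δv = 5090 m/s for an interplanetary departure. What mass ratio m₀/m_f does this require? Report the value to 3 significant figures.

mass ratio ≈ 3.56

Rocket equation: m₀/m_f = exp(Δv / v_e) = exp(5090 / 4010.0) = exp(1.2693) = 3.5585.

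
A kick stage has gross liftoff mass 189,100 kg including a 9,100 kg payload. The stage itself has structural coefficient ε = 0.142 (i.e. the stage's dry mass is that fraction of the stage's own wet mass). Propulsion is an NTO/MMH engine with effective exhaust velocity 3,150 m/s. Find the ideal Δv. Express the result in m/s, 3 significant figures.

Δv ≈ 5340 m/s

Stage wet mass = m₀ − payload = 189,100 − 9,100 = 180,000 kg.
Stage dry mass = ε × stage wet mass = 0.142 × 180,000 = 25,560 kg.
Burnout mass m_f = stage dry + payload = 25,560 + 9,100 = 34,660 kg.
By the Tsiolkovsky rocket equation, Δv = v_e · ln(189,100/34,660) = 3150.0 × ln(5.456) = 3150.0 × 1.6967 ≈ 5345 m/s.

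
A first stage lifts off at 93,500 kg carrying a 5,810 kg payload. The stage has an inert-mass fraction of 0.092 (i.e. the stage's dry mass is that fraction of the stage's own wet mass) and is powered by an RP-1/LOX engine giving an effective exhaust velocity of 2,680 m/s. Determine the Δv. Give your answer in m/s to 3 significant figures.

Stage wet mass = m₀ − payload = 93,500 − 5,810 = 87,690 kg.
Stage dry mass = ε × stage wet mass = 0.092 × 87,690 = 8,067.48 kg.
Burnout mass m_f = stage dry + payload = 8,067.48 + 5,810 = 13,877.48 kg.
Using Δv = v_e ln(m₀/m_f): Δv = v_e · ln(93,500/13,877.48) = 2680.0 × ln(6.738) = 2680.0 × 1.9077 ≈ 5113 m/s.

Δv ≈ 5110 m/s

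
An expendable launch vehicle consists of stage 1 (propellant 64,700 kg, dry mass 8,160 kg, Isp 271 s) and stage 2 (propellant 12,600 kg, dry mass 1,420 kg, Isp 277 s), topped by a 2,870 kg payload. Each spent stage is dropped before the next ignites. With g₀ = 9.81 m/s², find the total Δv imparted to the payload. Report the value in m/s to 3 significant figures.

Ignition mass of stage 1 = 64,700+8,160 + 12,600+1,420 + 2,870 = 89,750 kg.
Stage 1: m₀ = 89,750 kg, m_f = 89,750 − 64,700 = 25,050 kg; Δv = 271×9.81×ln(3.583) = 2658.5×1.2762 ≈ 3393 m/s.
Stage 2: m₀ = 16,890 kg, m_f = 16,890 − 12,600 = 4,290 kg; Δv = 277×9.81×ln(3.937) = 2717.4×1.3704 ≈ 3724 m/s.
Total Δv = 3393 + 3724 = 7117 m/s.

Δv ≈ 7120 m/s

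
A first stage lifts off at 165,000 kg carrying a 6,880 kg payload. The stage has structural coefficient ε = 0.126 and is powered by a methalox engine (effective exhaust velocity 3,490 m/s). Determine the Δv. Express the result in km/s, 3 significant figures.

Δv ≈ 6.34 km/s

Stage wet mass = m₀ − payload = 165,000 − 6,880 = 158,120 kg.
Stage dry mass = ε × stage wet mass = 0.126 × 158,120 = 19,923.1 kg.
Burnout mass m_f = stage dry + payload = 19,923.1 + 6,880 = 26,803.1 kg.
By the Tsiolkovsky rocket equation, Δv = v_e · ln(165,000/26,803.1) = 3490.0 × ln(6.156) = 3490.0 × 1.8174 ≈ 6343 m/s.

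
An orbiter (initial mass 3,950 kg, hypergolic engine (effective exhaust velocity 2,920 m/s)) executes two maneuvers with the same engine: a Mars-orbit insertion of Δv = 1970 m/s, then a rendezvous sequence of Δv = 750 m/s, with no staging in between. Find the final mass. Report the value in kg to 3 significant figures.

final mass ≈ 1560 kg

After the first burn: m = 3950 × exp(−1970/2920.0) = 3950 × 0.50933 = 2,011.85 kg.
After the second burn: m = 2,011.85 × exp(−750/2920.0) = 2,011.85 × 0.77348 = 1,556.13 kg.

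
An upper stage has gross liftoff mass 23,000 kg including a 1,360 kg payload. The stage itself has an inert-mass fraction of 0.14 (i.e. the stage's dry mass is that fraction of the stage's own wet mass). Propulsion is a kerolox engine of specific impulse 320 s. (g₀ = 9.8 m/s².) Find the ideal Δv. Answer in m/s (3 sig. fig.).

Stage wet mass = m₀ − payload = 23,000 − 1,360 = 21,640 kg.
Stage dry mass = ε × stage wet mass = 0.14 × 21,640 = 3,029.6 kg.
Burnout mass m_f = stage dry + payload = 3,029.6 + 1,360 = 4,389.6 kg.
v_e = Isp · g₀ = 320 × 9.8 = 3136.0 m/s.
By the Tsiolkovsky rocket equation, Δv = v_e · ln(23,000/4,389.6) = 3136.0 × ln(5.24) = 3136.0 × 1.6563 ≈ 5194 m/s.

Δv ≈ 5190 m/s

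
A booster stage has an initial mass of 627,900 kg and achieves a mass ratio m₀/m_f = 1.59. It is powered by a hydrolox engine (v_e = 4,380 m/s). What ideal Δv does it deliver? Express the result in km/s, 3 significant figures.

Δv = v_e · ln(1.59) = 4380.0 × 0.4637 ≈ 2031.2 m/s.

Δv ≈ 2.03 km/s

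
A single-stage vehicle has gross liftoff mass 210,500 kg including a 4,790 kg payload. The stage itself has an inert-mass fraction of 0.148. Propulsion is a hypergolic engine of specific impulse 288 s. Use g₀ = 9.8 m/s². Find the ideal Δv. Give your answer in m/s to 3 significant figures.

Stage wet mass = m₀ − payload = 210,500 − 4,790 = 205,710 kg.
Stage dry mass = ε × stage wet mass = 0.148 × 205,710 = 30,445.1 kg.
Burnout mass m_f = stage dry + payload = 30,445.1 + 4,790 = 35,235.1 kg.
v_e = Isp · g₀ = 288 × 9.8 = 2822.4 m/s.
By the Tsiolkovsky rocket equation, Δv = v_e · ln(210,500/35,235.1) = 2822.4 × ln(5.974) = 2822.4 × 1.7874 ≈ 5045 m/s.

Δv ≈ 5040 m/s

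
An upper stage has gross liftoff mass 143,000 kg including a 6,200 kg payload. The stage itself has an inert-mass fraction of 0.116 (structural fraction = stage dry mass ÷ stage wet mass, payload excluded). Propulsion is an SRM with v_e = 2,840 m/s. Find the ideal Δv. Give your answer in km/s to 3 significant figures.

Δv ≈ 5.31 km/s

Stage wet mass = m₀ − payload = 143,000 − 6,200 = 136,800 kg.
Stage dry mass = ε × stage wet mass = 0.116 × 136,800 = 15,868.8 kg.
Burnout mass m_f = stage dry + payload = 15,868.8 + 6,200 = 22,068.8 kg.
Δv = v_e · ln(143,000/22,068.8) = 2840.0 × ln(6.48) = 2840.0 × 1.8687 ≈ 5307 m/s.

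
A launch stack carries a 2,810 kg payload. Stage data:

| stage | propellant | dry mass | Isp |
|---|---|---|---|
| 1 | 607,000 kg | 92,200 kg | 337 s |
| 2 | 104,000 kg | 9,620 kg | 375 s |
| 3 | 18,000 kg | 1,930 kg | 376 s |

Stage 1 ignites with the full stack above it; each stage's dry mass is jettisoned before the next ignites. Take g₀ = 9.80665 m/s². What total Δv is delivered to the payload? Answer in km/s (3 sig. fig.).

Ignition mass of stage 1 = 607,000+92,200 + 104,000+9,620 + 18,000+1,930 + 2,810 = 835,560 kg.
Stage 1: m₀ = 835,560 kg, m_f = 835,560 − 607,000 = 228,560 kg; Δv = 337×9.80665×ln(3.656) = 3304.8×1.2963 ≈ 4284 m/s.
Stage 2: m₀ = 136,360 kg, m_f = 136,360 − 104,000 = 32,360 kg; Δv = 375×9.80665×ln(4.214) = 3677.5×1.4384 ≈ 5290 m/s.
Stage 3: m₀ = 22,740 kg, m_f = 22,740 − 18,000 = 4,740 kg; Δv = 376×9.80665×ln(4.797) = 3687.3×1.5681 ≈ 5782 m/s.
Total Δv = 4284 + 5290 + 5782 = 15356 m/s.

Δv ≈ 15.4 km/s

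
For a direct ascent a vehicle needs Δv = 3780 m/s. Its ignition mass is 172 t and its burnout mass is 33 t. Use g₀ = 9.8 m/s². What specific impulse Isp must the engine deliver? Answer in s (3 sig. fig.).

Isp ≈ 234 s

ln(m₀/m_f) = ln(172000/33000) = ln(5.212) = 1.6510.
From the ideal rocket equation, v_e = Δv / ln(m₀/m_f) = 3780 / 1.6510 = 2289.5 m/s.
Isp = v_e / g₀ = 2289.5 / 9.8 = 233.6 s.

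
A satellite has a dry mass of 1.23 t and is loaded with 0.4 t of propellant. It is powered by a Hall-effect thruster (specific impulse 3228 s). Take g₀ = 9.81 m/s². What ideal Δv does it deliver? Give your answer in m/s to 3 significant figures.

Δv ≈ 8920 m/s

v_e = Isp · g₀ = 3228 × 9.81 = 31666.7 m/s.
m₀ = m_dry + m_prop = 1.23 + 0.4 = 1.63 t.
From the ideal rocket equation, Δv = v_e · ln(m₀/m_f) = 31666.7 × ln(1.325) = 31666.7 × 0.2816 ≈ 8916.3 m/s.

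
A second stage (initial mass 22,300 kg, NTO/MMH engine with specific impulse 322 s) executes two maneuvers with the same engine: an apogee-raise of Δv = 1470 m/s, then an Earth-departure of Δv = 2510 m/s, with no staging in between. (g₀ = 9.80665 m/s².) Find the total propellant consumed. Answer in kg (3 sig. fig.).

v_e = Isp · g₀ = 322 × 9.80665 = 3157.7 m/s.
After the first burn: m = 22300 × exp(−1470/3157.7) = 22300 × 0.62781 = 14,000.2 kg.
After the second burn: m = 14,000.2 × exp(−2510/3157.7) = 14,000.2 × 0.45164 = 6,323.05 kg.
Total propellant = m₀ − m_final = 22300 − 6,323.05 = 15,976.95 kg.

total propellant consumed ≈ 16000 kg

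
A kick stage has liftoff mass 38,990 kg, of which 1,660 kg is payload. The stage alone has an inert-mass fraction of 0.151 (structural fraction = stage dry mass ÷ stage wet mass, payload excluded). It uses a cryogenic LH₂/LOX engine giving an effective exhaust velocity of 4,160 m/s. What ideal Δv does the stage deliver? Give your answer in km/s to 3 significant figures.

Stage wet mass = m₀ − payload = 38,990 − 1,660 = 37,330 kg.
Stage dry mass = ε × stage wet mass = 0.151 × 37,330 = 5,636.83 kg.
Burnout mass m_f = stage dry + payload = 5,636.83 + 1,660 = 7,296.83 kg.
By the Tsiolkovsky rocket equation, Δv = v_e · ln(38,990/7,296.83) = 4160.0 × ln(5.343) = 4160.0 × 1.6759 ≈ 6972 m/s.

Δv ≈ 6.97 km/s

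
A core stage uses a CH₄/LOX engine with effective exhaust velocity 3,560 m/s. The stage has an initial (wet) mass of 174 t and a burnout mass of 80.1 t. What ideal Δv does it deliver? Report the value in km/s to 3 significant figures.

Rocket equation: Δv = v_e · ln(m₀/m_f) = 3560.0 × ln(2.172) = 3560.0 × 0.7758 ≈ 2761.8 m/s.

Δv ≈ 2.76 km/s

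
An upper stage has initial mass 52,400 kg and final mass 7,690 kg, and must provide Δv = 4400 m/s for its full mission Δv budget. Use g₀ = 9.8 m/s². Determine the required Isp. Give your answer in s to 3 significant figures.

ln(m₀/m_f) = ln(52400/7690) = ln(6.814) = 1.9190.
v_e = Δv / ln(m₀/m_f) = 4400 / 1.9190 = 2292.9 m/s.
Isp = v_e / g₀ = 2292.9 / 9.8 = 234.0 s.

Isp ≈ 234 s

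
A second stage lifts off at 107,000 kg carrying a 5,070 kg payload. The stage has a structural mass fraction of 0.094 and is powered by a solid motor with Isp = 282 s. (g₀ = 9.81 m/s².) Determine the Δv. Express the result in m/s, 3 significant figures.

Δv ≈ 5500 m/s

Stage wet mass = m₀ − payload = 107,000 − 5,070 = 101,930 kg.
Stage dry mass = ε × stage wet mass = 0.094 × 101,930 = 9,581.42 kg.
Burnout mass m_f = stage dry + payload = 9,581.42 + 5,070 = 14,651.42 kg.
v_e = Isp · g₀ = 282 × 9.81 = 2766.4 m/s.
From the ideal rocket equation, Δv = v_e · ln(107,000/14,651.42) = 2766.4 × ln(7.303) = 2766.4 × 1.9883 ≈ 5500 m/s.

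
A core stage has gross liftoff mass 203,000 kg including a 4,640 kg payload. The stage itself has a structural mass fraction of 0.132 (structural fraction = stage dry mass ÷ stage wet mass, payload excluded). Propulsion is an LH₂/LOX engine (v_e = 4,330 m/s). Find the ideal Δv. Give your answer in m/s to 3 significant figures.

Δv ≈ 8160 m/s

Stage wet mass = m₀ − payload = 203,000 − 4,640 = 198,360 kg.
Stage dry mass = ε × stage wet mass = 0.132 × 198,360 = 26,183.5 kg.
Burnout mass m_f = stage dry + payload = 26,183.5 + 4,640 = 30,823.5 kg.
Rocket equation: Δv = v_e · ln(203,000/30,823.5) = 4330.0 × ln(6.586) = 4330.0 × 1.8849 ≈ 8162 m/s.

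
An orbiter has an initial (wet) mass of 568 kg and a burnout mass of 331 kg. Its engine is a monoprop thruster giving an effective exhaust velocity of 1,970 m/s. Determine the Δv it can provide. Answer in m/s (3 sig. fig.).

Using Δv = v_e ln(m₀/m_f): Δv = v_e · ln(m₀/m_f) = 1970.0 × ln(1.716) = 1970.0 × 0.5400 ≈ 1063.8 m/s.

Δv ≈ 1060 m/s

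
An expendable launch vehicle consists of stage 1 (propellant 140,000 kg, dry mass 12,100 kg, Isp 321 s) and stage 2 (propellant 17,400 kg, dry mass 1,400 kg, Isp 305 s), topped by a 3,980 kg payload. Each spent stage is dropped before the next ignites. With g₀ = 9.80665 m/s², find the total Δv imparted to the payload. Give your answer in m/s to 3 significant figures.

Ignition mass of stage 1 = 140,000+12,100 + 17,400+1,400 + 3,980 = 174,880 kg.
Stage 1: m₀ = 174,880 kg, m_f = 174,880 − 140,000 = 34,880 kg; Δv = 321×9.80665×ln(5.014) = 3147.9×1.6122 ≈ 5075 m/s.
Stage 2: m₀ = 22,780 kg, m_f = 22,780 − 17,400 = 5,380 kg; Δv = 305×9.80665×ln(4.234) = 2991.0×1.4432 ≈ 4317 m/s.
Total Δv = 5075 + 4317 = 9392 m/s.

Δv ≈ 9390 m/s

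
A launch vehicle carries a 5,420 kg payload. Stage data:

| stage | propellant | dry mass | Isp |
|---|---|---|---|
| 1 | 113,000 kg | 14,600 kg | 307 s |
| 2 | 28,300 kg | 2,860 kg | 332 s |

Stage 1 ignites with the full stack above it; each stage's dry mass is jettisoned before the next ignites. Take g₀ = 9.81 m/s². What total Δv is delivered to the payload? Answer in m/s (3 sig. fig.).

Ignition mass of stage 1 = 113,000+14,600 + 28,300+2,860 + 5,420 = 164,180 kg.
Stage 1: m₀ = 164,180 kg, m_f = 164,180 − 113,000 = 51,180 kg; Δv = 307×9.81×ln(3.208) = 3011.7×1.1656 ≈ 3510 m/s.
Stage 2: m₀ = 36,580 kg, m_f = 36,580 − 28,300 = 8,280 kg; Δv = 332×9.81×ln(4.418) = 3256.9×1.4857 ≈ 4839 m/s.
Total Δv = 3510 + 4839 = 8349 m/s.

Δv ≈ 8350 m/s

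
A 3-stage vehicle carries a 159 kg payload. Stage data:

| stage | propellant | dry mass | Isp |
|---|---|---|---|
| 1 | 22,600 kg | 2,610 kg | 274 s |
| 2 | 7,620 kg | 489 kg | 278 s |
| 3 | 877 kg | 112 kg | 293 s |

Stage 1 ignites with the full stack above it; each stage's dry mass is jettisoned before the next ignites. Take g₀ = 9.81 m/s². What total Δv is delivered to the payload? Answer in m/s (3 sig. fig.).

Ignition mass of stage 1 = 22,600+2,610 + 7,620+489 + 877+112 + 159 = 34,467 kg.
Stage 1: m₀ = 34,467 kg, m_f = 34,467 − 22,600 = 11,867 kg; Δv = 274×9.81×ln(2.904) = 2687.9×1.0662 ≈ 2866 m/s.
Stage 2: m₀ = 9,257 kg, m_f = 9,257 − 7,620 = 1,637 kg; Δv = 278×9.81×ln(5.655) = 2727.2×1.7325 ≈ 4725 m/s.
Stage 3: m₀ = 1,148 kg, m_f = 1,148 − 877 = 271 kg; Δv = 293×9.81×ln(4.236) = 2874.3×1.4437 ≈ 4150 m/s.
Total Δv = 2866 + 4725 + 4150 = 11741 m/s.

Δv ≈ 11700 m/s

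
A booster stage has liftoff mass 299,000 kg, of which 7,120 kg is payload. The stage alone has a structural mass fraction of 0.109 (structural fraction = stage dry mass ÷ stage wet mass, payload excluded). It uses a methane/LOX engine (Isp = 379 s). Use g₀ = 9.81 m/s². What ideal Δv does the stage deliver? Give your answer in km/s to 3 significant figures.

Stage wet mass = m₀ − payload = 299,000 − 7,120 = 291,880 kg.
Stage dry mass = ε × stage wet mass = 0.109 × 291,880 = 31,814.9 kg.
Burnout mass m_f = stage dry + payload = 31,814.9 + 7,120 = 38,934.9 kg.
v_e = Isp · g₀ = 379 × 9.81 = 3718.0 m/s.
Δv = v_e · ln(299,000/38,934.9) = 3718.0 × ln(7.679) = 3718.0 × 2.0386 ≈ 7579 m/s.

Δv ≈ 7.58 km/s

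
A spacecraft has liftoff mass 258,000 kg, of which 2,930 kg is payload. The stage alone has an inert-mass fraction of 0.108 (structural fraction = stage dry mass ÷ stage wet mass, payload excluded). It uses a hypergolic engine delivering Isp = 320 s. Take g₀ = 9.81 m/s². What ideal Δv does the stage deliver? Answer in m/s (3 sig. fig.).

Δv ≈ 6710 m/s

Stage wet mass = m₀ − payload = 258,000 − 2,930 = 255,070 kg.
Stage dry mass = ε × stage wet mass = 0.108 × 255,070 = 27,547.6 kg.
Burnout mass m_f = stage dry + payload = 27,547.6 + 2,930 = 30,477.6 kg.
v_e = Isp · g₀ = 320 × 9.81 = 3139.2 m/s.
Δv = v_e · ln(258,000/30,477.6) = 3139.2 × ln(8.465) = 3139.2 × 2.1360 ≈ 6705 m/s.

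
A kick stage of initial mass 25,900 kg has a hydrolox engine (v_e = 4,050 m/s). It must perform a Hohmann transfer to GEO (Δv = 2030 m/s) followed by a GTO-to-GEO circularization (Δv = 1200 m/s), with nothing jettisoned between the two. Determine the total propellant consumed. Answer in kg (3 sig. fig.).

total propellant consumed ≈ 14200 kg

After the first burn: m = 25900 × exp(−2030/4050.0) = 25900 × 0.60578 = 15,689.7 kg.
After the second burn: m = 15,689.7 × exp(−1200/4050.0) = 15,689.7 × 0.74357 = 11,666.4 kg.
Total propellant = m₀ − m_final = 25900 − 11,666.4 = 14,233.6 kg.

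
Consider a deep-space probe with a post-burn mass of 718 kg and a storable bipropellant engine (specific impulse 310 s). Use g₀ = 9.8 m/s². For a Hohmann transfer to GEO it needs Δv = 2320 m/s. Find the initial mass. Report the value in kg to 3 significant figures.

v_e = Isp · g₀ = 310 × 9.8 = 3038.0 m/s.
Using Δv = v_e ln(m₀/m_f): m₀/m_f = exp(Δv / v_e) = exp(2320 / 3038.0) = exp(0.7637) = 2.1461.
m₀ = m_f × 2.1461 = 718 × 2.1461 = 1,540.9 kg.

initial mass ≈ 1540 kg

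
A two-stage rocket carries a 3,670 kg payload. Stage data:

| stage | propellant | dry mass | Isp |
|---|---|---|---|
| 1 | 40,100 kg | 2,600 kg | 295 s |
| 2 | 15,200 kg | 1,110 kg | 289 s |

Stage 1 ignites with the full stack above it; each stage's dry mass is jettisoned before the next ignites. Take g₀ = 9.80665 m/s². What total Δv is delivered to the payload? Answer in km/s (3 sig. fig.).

Ignition mass of stage 1 = 40,100+2,600 + 15,200+1,110 + 3,670 = 62,680 kg.
Stage 1: m₀ = 62,680 kg, m_f = 62,680 − 40,100 = 22,580 kg; Δv = 295×9.80665×ln(2.776) = 2893.0×1.0210 ≈ 2954 m/s.
Stage 2: m₀ = 19,980 kg, m_f = 19,980 − 15,200 = 4,780 kg; Δv = 289×9.80665×ln(4.18) = 2834.1×1.4303 ≈ 4054 m/s.
Total Δv = 2954 + 4054 = 7008 m/s.

Δv ≈ 7.01 km/s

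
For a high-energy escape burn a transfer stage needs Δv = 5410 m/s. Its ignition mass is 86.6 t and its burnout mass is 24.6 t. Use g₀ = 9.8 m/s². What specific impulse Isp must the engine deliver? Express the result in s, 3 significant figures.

Isp ≈ 439 s

ln(m₀/m_f) = ln(86600/24600) = ln(3.52) = 1.2586.
Rocket equation: v_e = Δv / ln(m₀/m_f) = 5410 / 1.2586 = 4298.6 m/s.
Isp = v_e / g₀ = 4298.6 / 9.8 = 438.6 s.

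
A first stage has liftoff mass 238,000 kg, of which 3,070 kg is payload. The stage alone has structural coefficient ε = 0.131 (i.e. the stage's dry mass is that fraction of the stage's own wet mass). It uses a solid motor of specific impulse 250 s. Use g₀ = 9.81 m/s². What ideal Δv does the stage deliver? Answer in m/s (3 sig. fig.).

Δv ≈ 4780 m/s

Stage wet mass = m₀ − payload = 238,000 − 3,070 = 234,930 kg.
Stage dry mass = ε × stage wet mass = 0.131 × 234,930 = 30,775.8 kg.
Burnout mass m_f = stage dry + payload = 30,775.8 + 3,070 = 33,845.8 kg.
v_e = Isp · g₀ = 250 × 9.81 = 2452.5 m/s.
From the ideal rocket equation, Δv = v_e · ln(238,000/33,845.8) = 2452.5 × ln(7.032) = 2452.5 × 1.9505 ≈ 4783 m/s.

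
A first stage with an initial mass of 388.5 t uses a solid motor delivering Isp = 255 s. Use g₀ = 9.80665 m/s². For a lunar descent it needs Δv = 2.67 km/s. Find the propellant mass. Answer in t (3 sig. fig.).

v_e = Isp · g₀ = 255 × 9.80665 = 2500.7 m/s.
m₀/m_f = exp(Δv / v_e) = exp(2670 / 2500.7) = exp(1.0677) = 2.9087.
m_f = 388.5 / 2.9087 = 133.565 t, so propellant = m₀ − m_f = 388.5 − 133.565 = 254.935 t.

propellant mass ≈ 255 t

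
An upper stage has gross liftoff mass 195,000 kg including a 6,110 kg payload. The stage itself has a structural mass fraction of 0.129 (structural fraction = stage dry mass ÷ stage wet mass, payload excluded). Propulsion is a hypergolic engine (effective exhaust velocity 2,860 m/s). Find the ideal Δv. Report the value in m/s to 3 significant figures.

Δv ≈ 5310 m/s

Stage wet mass = m₀ − payload = 195,000 − 6,110 = 188,890 kg.
Stage dry mass = ε × stage wet mass = 0.129 × 188,890 = 24,366.8 kg.
Burnout mass m_f = stage dry + payload = 24,366.8 + 6,110 = 30,476.8 kg.
Rocket equation: Δv = v_e · ln(195,000/30,476.8) = 2860.0 × ln(6.398) = 2860.0 × 1.8560 ≈ 5308 m/s.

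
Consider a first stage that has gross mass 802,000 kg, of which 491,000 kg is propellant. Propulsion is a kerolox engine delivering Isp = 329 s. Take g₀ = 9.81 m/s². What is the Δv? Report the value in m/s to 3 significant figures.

v_e = Isp · g₀ = 329 × 9.81 = 3227.5 m/s.
m_f = m₀ − m_prop = 802,000 − 491,000 = 311,000 kg.
Rocket equation: Δv = v_e · ln(m₀/m_f) = 3227.5 × ln(2.579) = 3227.5 × 0.9473 ≈ 3057.5 m/s.

Δv ≈ 3060 m/s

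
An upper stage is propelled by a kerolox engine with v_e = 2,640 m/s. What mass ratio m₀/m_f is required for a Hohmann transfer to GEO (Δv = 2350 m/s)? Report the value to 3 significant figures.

m₀/m_f = exp(Δv / v_e) = exp(2350 / 2640.0) = exp(0.8902) = 2.4355.

mass ratio ≈ 2.44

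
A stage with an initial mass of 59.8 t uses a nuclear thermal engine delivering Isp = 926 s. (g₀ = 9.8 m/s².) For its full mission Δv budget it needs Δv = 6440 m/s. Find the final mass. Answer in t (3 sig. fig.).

v_e = Isp · g₀ = 926 × 9.8 = 9074.8 m/s.
m₀/m_f = exp(Δv / v_e) = exp(6440 / 9074.8) = exp(0.7097) = 2.0333.
m_f = m₀ / 2.0333 = 59.8 / 2.0333 = 29.4103 t.

final mass ≈ 29.4 t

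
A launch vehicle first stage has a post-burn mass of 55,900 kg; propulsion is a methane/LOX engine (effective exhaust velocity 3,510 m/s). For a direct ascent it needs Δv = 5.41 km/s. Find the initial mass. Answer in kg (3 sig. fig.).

Rocket equation: m₀/m_f = exp(Δv / v_e) = exp(5410 / 3510.0) = exp(1.5413) = 4.6707.
m₀ = m_f × 4.6707 = 55,900 × 4.6707 = 261,092 kg.

initial mass ≈ 261000 kg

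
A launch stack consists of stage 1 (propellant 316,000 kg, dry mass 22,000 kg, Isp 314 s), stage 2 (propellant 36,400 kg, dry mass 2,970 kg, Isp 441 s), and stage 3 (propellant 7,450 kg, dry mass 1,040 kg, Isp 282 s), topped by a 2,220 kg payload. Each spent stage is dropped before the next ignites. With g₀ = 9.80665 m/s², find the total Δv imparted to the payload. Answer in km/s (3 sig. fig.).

Δv ≈ 14.1 km/s

Ignition mass of stage 1 = 316,000+22,000 + 36,400+2,970 + 7,450+1,040 + 2,220 = 388,080 kg.
Stage 1: m₀ = 388,080 kg, m_f = 388,080 − 316,000 = 72,080 kg; Δv = 314×9.80665×ln(5.384) = 3079.3×1.6834 ≈ 5184 m/s.
Stage 2: m₀ = 50,080 kg, m_f = 50,080 − 36,400 = 13,680 kg; Δv = 441×9.80665×ln(3.661) = 4324.7×1.2977 ≈ 5612 m/s.
Stage 3: m₀ = 10,710 kg, m_f = 10,710 − 7,450 = 3,260 kg; Δv = 282×9.80665×ln(3.285) = 2765.5×1.1895 ≈ 3289 m/s.
Total Δv = 5184 + 5612 + 3289 = 14085 m/s.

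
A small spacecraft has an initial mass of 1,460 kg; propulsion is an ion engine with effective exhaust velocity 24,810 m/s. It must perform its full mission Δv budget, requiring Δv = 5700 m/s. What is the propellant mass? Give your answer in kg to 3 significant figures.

propellant mass ≈ 300 kg

m₀/m_f = exp(Δv / v_e) = exp(5700 / 24810.0) = exp(0.2297) = 1.2583.
m_f = 1,460 / 1.2583 = 1,160.3 kg, so propellant = m₀ − m_f = 1,460 − 1,160.3 = 299.7 kg.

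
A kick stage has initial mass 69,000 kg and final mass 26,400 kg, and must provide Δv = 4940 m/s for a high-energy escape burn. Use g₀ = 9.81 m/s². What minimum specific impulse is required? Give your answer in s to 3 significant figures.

Isp ≈ 524 s

ln(m₀/m_f) = ln(69000/26400) = ln(2.614) = 0.9607.
By the Tsiolkovsky rocket equation, v_e = Δv / ln(m₀/m_f) = 4940 / 0.9607 = 5141.9 m/s.
Isp = v_e / g₀ = 5141.9 / 9.81 = 524.1 s.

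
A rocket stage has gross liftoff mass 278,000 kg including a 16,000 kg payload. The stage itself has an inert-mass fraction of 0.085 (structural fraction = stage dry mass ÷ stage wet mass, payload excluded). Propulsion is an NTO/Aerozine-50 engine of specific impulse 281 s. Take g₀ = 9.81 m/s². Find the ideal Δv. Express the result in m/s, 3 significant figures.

Δv ≈ 5470 m/s

Stage wet mass = m₀ − payload = 278,000 − 16,000 = 262,000 kg.
Stage dry mass = ε × stage wet mass = 0.085 × 262,000 = 22,270 kg.
Burnout mass m_f = stage dry + payload = 22,270 + 16,000 = 38,270 kg.
v_e = Isp · g₀ = 281 × 9.81 = 2756.6 m/s.
Rocket equation: Δv = v_e · ln(278,000/38,270) = 2756.6 × ln(7.264) = 2756.6 × 1.9830 ≈ 5466 m/s.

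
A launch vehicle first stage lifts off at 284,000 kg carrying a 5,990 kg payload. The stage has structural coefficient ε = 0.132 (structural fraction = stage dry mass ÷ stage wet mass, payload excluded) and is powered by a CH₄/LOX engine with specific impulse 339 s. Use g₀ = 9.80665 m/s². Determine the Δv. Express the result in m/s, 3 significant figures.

Δv ≈ 6300 m/s

Stage wet mass = m₀ − payload = 284,000 − 5,990 = 278,010 kg.
Stage dry mass = ε × stage wet mass = 0.132 × 278,010 = 36,697.3 kg.
Burnout mass m_f = stage dry + payload = 36,697.3 + 5,990 = 42,687.3 kg.
v_e = Isp · g₀ = 339 × 9.80665 = 3324.5 m/s.
Δv = v_e · ln(284,000/42,687.3) = 3324.5 × ln(6.653) = 3324.5 × 1.8951 ≈ 6300 m/s.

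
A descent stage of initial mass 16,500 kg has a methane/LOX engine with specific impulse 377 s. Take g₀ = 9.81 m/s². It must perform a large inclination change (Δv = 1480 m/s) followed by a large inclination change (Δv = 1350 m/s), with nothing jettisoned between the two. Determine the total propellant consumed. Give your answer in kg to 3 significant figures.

total propellant consumed ≈ 8820 kg

v_e = Isp · g₀ = 377 × 9.81 = 3698.4 m/s.
After the first burn: m = 16500 × exp(−1480/3698.4) = 16500 × 0.67020 = 11,058.3 kg.
After the second burn: m = 11,058.3 × exp(−1350/3698.4) = 11,058.3 × 0.69418 = 7,676.45 kg.
Total propellant = m₀ − m_final = 16500 − 7,676.45 = 8,823.55 kg.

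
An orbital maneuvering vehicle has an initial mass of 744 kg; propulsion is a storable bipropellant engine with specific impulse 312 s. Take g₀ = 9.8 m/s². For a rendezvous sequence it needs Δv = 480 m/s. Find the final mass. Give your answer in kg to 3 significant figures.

v_e = Isp · g₀ = 312 × 9.8 = 3057.6 m/s.
Rocket equation: m₀/m_f = exp(Δv / v_e) = exp(480 / 3057.6) = exp(0.1570) = 1.1700.
m_f = m₀ / 1.1700 = 744 / 1.1700 = 635.897 kg.

final mass ≈ 636 kg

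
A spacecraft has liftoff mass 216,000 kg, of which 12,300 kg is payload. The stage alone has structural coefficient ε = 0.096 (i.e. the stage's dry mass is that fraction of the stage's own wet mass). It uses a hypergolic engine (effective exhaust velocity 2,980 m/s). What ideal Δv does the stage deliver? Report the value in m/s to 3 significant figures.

Δv ≈ 5700 m/s

Stage wet mass = m₀ − payload = 216,000 − 12,300 = 203,700 kg.
Stage dry mass = ε × stage wet mass = 0.096 × 203,700 = 19,555.2 kg.
Burnout mass m_f = stage dry + payload = 19,555.2 + 12,300 = 31,855.2 kg.
From the ideal rocket equation, Δv = v_e · ln(216,000/31,855.2) = 2980.0 × ln(6.781) = 2980.0 × 1.9141 ≈ 5704 m/s.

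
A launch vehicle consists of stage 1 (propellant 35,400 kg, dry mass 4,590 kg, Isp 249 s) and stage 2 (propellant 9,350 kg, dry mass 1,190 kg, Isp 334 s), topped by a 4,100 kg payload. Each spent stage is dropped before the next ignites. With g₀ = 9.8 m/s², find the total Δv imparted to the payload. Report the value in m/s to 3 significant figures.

Ignition mass of stage 1 = 35,400+4,590 + 9,350+1,190 + 4,100 = 54,630 kg.
Stage 1: m₀ = 54,630 kg, m_f = 54,630 − 35,400 = 19,230 kg; Δv = 249×9.8×ln(2.841) = 2440.2×1.0441 ≈ 2548 m/s.
Stage 2: m₀ = 14,640 kg, m_f = 14,640 − 9,350 = 5,290 kg; Δv = 334×9.8×ln(2.767) = 3273.2×1.0179 ≈ 3332 m/s.
Total Δv = 2548 + 3332 = 5880 m/s.

Δv ≈ 5880 m/s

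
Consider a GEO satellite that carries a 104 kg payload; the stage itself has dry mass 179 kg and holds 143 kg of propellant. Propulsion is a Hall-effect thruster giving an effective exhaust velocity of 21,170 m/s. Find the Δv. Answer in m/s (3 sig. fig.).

Δv ≈ 8660 m/s

m₀ = payload + dry + propellant = 104 + 179 + 143 = 426 kg.
m_f = payload + dry = 104 + 179 = 283 kg.
By the Tsiolkovsky rocket equation, Δv = v_e · ln(m₀/m_f) = 21170.0 × ln(1.505) = 21170.0 × 0.4090 ≈ 8658.4 m/s.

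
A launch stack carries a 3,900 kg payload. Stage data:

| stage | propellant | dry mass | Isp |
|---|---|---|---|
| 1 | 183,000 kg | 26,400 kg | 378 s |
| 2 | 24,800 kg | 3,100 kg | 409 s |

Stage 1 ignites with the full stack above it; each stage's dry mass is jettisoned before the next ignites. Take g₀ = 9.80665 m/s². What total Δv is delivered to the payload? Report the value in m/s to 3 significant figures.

Ignition mass of stage 1 = 183,000+26,400 + 24,800+3,100 + 3,900 = 241,200 kg.
Stage 1: m₀ = 241,200 kg, m_f = 241,200 − 183,000 = 58,200 kg; Δv = 378×9.80665×ln(4.144) = 3706.9×1.4217 ≈ 5270 m/s.
Stage 2: m₀ = 31,800 kg, m_f = 31,800 − 24,800 = 7,000 kg; Δv = 409×9.80665×ln(4.543) = 4010.9×1.5136 ≈ 6071 m/s.
Total Δv = 5270 + 6071 = 11341 m/s.

Δv ≈ 11300 m/s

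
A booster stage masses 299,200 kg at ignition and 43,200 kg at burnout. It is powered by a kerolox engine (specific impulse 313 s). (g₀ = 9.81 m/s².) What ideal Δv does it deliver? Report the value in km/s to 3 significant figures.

v_e = Isp · g₀ = 313 × 9.81 = 3070.5 m/s.
Using Δv = v_e ln(m₀/m_f): Δv = v_e · ln(m₀/m_f) = 3070.5 × ln(6.926) = 3070.5 × 1.9353 ≈ 5942.3 m/s.

Δv ≈ 5.94 km/s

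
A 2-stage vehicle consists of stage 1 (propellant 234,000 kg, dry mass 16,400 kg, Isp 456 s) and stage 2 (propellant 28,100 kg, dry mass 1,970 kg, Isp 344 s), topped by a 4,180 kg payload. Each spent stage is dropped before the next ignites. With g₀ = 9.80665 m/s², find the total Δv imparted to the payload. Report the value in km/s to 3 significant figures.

Ignition mass of stage 1 = 234,000+16,400 + 28,100+1,970 + 4,180 = 284,650 kg.
Stage 1: m₀ = 284,650 kg, m_f = 284,650 − 234,000 = 50,650 kg; Δv = 456×9.80665×ln(5.62) = 4471.8×1.7263 ≈ 7720 m/s.
Stage 2: m₀ = 34,250 kg, m_f = 34,250 − 28,100 = 6,150 kg; Δv = 344×9.80665×ln(5.569) = 3373.5×1.7172 ≈ 5793 m/s.
Total Δv = 7720 + 5793 = 13513 m/s.

Δv ≈ 13.5 km/s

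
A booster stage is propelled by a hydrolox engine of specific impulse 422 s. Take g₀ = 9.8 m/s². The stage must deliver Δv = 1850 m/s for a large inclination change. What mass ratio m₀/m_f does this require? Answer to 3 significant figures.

v_e = Isp · g₀ = 422 × 9.8 = 4135.6 m/s.
m₀/m_f = exp(Δv / v_e) = exp(1850 / 4135.6) = exp(0.4473) = 1.5641.

mass ratio ≈ 1.56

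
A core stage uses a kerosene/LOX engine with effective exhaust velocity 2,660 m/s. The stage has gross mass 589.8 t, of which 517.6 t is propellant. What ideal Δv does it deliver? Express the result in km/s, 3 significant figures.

m_f = m₀ − m_prop = 589.8 − 517.6 = 72.2 t.
By the Tsiolkovsky rocket equation, Δv = v_e · ln(m₀/m_f) = 2660.0 × ln(8.169) = 2660.0 × 2.1003 ≈ 5586.9 m/s.

Δv ≈ 5.59 km/s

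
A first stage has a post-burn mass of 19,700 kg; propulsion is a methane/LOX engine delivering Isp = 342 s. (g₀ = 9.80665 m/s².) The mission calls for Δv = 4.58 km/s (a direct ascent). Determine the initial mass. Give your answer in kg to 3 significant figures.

v_e = Isp · g₀ = 342 × 9.80665 = 3353.9 m/s.
m₀/m_f = exp(Δv / v_e) = exp(4580 / 3353.9) = exp(1.3656) = 3.9180.
m₀ = m_f × 3.9180 = 19,700 × 3.9180 = 77,184.6 kg.

initial mass ≈ 77200 kg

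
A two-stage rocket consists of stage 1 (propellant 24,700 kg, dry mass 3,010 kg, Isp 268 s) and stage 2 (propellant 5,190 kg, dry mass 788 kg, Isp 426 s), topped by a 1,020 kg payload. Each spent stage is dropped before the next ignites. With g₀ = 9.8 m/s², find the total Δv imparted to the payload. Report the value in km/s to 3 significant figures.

Δv ≈ 8.92 km/s

Ignition mass of stage 1 = 24,700+3,010 + 5,190+788 + 1,020 = 34,708 kg.
Stage 1: m₀ = 34,708 kg, m_f = 34,708 − 24,700 = 10,008 kg; Δv = 268×9.8×ln(3.468) = 2626.4×1.2436 ≈ 3266 m/s.
Stage 2: m₀ = 6,998 kg, m_f = 6,998 − 5,190 = 1,808 kg; Δv = 426×9.8×ln(3.871) = 4174.8×1.3534 ≈ 5650 m/s.
Total Δv = 3266 + 5650 = 8916 m/s.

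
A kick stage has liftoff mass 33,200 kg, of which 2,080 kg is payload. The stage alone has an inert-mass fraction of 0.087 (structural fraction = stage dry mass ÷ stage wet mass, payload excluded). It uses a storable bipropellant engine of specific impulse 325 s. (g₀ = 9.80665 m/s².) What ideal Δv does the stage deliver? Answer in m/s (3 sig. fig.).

Δv ≈ 6170 m/s

Stage wet mass = m₀ − payload = 33,200 − 2,080 = 31,120 kg.
Stage dry mass = ε × stage wet mass = 0.087 × 31,120 = 2,707.44 kg.
Burnout mass m_f = stage dry + payload = 2,707.44 + 2,080 = 4,787.44 kg.
v_e = Isp · g₀ = 325 × 9.80665 = 3187.2 m/s.
From the ideal rocket equation, Δv = v_e · ln(33,200/4,787.44) = 3187.2 × ln(6.935) = 3187.2 × 1.9366 ≈ 6172 m/s.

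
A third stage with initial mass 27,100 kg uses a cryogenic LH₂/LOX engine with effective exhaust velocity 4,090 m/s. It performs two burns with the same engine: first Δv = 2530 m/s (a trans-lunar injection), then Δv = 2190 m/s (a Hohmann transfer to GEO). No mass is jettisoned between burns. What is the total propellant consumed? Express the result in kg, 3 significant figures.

total propellant consumed ≈ 18600 kg

After the first burn: m = 27100 × exp(−2530/4090.0) = 27100 × 0.53871 = 14,599 kg.
After the second burn: m = 14,599 × exp(−2190/4090.0) = 14,599 × 0.58540 = 8,546.25 kg.
Total propellant = m₀ − m_final = 27100 − 8,546.25 = 18,553.75 kg.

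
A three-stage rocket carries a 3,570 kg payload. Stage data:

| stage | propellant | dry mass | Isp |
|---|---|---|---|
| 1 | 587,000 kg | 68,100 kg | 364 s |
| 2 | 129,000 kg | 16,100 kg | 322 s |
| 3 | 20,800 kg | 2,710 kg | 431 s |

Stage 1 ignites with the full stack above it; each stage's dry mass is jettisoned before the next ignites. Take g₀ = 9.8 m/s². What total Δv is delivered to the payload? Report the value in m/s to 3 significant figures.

Δv ≈ 14900 m/s

Ignition mass of stage 1 = 587,000+68,100 + 129,000+16,100 + 20,800+2,710 + 3,570 = 827,280 kg.
Stage 1: m₀ = 827,280 kg, m_f = 827,280 − 587,000 = 240,280 kg; Δv = 364×9.8×ln(3.443) = 3567.2×1.2363 ≈ 4410 m/s.
Stage 2: m₀ = 172,180 kg, m_f = 172,180 − 129,000 = 43,180 kg; Δv = 322×9.8×ln(3.987) = 3155.6×1.3832 ≈ 4365 m/s.
Stage 3: m₀ = 27,080 kg, m_f = 27,080 − 20,800 = 6,280 kg; Δv = 431×9.8×ln(4.312) = 4223.8×1.4614 ≈ 6173 m/s.
Total Δv = 4410 + 4365 + 6173 = 14948 m/s.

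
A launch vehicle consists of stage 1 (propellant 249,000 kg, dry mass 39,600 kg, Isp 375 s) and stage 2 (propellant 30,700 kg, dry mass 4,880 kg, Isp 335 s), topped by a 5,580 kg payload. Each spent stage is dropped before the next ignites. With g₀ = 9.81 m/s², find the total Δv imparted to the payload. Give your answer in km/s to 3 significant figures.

Δv ≈ 9.68 km/s

Ignition mass of stage 1 = 249,000+39,600 + 30,700+4,880 + 5,580 = 329,760 kg.
Stage 1: m₀ = 329,760 kg, m_f = 329,760 − 249,000 = 80,760 kg; Δv = 375×9.81×ln(4.083) = 3678.8×1.4069 ≈ 5176 m/s.
Stage 2: m₀ = 41,160 kg, m_f = 41,160 − 30,700 = 10,460 kg; Δv = 335×9.81×ln(3.935) = 3286.4×1.3699 ≈ 4502 m/s.
Total Δv = 5176 + 4502 = 9678 m/s.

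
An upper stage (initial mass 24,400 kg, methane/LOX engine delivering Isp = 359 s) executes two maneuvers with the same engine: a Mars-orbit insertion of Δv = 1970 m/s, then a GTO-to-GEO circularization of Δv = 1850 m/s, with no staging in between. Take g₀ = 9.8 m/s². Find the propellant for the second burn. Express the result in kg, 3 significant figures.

propellant for the second burn ≈ 5700 kg

v_e = Isp · g₀ = 359 × 9.8 = 3518.2 m/s.
After the first burn: m = 24400 × exp(−1970/3518.2) = 24400 × 0.57124 = 13,938.3 kg.
After the second burn: m = 13,938.3 × exp(−1850/3518.2) = 13,938.3 × 0.59106 = 8,238.37 kg.
Second-burn propellant = 13,938.3 − 8,238.37 = 5,699.93 kg.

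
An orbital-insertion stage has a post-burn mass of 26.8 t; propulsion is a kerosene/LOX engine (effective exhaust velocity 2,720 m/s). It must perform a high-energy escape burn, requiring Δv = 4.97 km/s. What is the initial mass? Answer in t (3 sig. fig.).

m₀/m_f = exp(Δv / v_e) = exp(4970 / 2720.0) = exp(1.8272) = 6.2165.
m₀ = m_f × 6.2165 = 26.8 × 6.2165 = 166.602 t.

initial mass ≈ 167 t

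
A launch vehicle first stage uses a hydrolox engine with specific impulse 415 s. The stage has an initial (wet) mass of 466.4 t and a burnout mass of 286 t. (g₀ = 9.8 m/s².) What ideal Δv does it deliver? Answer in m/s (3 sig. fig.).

v_e = Isp · g₀ = 415 × 9.8 = 4067.0 m/s.
Using Δv = v_e ln(m₀/m_f): Δv = v_e · ln(m₀/m_f) = 4067.0 × ln(1.631) = 4067.0 × 0.4891 ≈ 1989.0 m/s.

Δv ≈ 1990 m/s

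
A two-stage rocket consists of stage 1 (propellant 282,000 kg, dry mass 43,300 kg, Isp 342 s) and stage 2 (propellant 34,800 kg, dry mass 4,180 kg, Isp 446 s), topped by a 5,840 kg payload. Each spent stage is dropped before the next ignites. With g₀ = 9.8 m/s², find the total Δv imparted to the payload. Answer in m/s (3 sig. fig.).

Ignition mass of stage 1 = 282,000+43,300 + 34,800+4,180 + 5,840 = 370,120 kg.
Stage 1: m₀ = 370,120 kg, m_f = 370,120 − 282,000 = 88,120 kg; Δv = 342×9.8×ln(4.2) = 3351.6×1.4351 ≈ 4810 m/s.
Stage 2: m₀ = 44,820 kg, m_f = 44,820 − 34,800 = 10,020 kg; Δv = 446×9.8×ln(4.473) = 4370.8×1.4981 ≈ 6548 m/s.
Total Δv = 4810 + 6548 = 11358 m/s.

Δv ≈ 11400 m/s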